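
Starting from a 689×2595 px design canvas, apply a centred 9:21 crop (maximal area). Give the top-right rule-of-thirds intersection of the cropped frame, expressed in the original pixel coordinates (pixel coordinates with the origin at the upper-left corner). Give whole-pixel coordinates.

689/2595 < 9/21, so the 9:21 crop keeps the full width 689 and trims height to 689 × 21/9 = 1607.67 px.
Top offset = (2595 − 1607.67)/2 = 493.67 px; left offset = 0.
Top-right is two-thirds across and one-third down within the crop:
x = 0.00 + 2 × 689.00/3 ≈ 459; y = 493.67 + 1 × 1607.67/3 ≈ 1030.

x = 459 px, y = 1030 px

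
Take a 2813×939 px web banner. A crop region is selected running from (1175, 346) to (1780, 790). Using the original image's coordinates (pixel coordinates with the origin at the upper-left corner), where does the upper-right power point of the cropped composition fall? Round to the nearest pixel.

Crop width = 1780 − 1175 = 605 px; one third is 201.67 px.
Crop height = 790 − 346 = 444 px; one third is 148.00 px.
The upper-right point is two-thirds across and one-third down within the crop:
x = 1175 + 2 × 201.67 ≈ 1578; y = 346 + 1 × 148.00 ≈ 494.

(1578, 494)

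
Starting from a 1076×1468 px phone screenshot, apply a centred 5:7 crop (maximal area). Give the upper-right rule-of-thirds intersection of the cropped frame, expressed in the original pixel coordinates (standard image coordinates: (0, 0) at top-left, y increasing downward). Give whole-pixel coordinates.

1076/1468 > 5/7, so the 5:7 crop keeps the full height 1468 and trims width to 1468 × 5/7 = 1048.57 px.
Left offset = (1076 − 1048.57)/2 = 13.71 px; top offset = 0.
Upper-right is two-thirds across and one-third down within the crop:
x = 13.71 + 2 × 1048.57/3 ≈ 713; y = 0.00 + 1 × 1468.00/3 ≈ 489.

(713, 489)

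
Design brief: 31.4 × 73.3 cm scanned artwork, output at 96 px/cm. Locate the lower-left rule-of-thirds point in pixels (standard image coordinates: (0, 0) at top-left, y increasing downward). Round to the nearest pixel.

In pixels the canvas is 31.4 × 96 = 3014.4 wide and 73.3 × 96 = 7036.8 tall.
The lower-left point is one-third across and two-thirds down:
x = 1 × 3014.4/3 ≈ 1005; y = 2 × 7036.8/3 ≈ 4691.

(1005, 4691)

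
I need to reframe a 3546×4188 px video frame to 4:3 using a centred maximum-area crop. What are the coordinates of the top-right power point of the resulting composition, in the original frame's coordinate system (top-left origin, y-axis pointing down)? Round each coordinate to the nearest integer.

(2364, 1651)

3546/4188 < 4/3, so the 4:3 crop keeps the full width 3546 and trims height to 3546 × 3/4 = 2659.50 px.
Top offset = (4188 − 2659.50)/2 = 764.25 px; left offset = 0.
Top-right is two-thirds across and one-third down within the crop:
x = 0.00 + 2 × 3546.00/3 ≈ 2364; y = 764.25 + 1 × 2659.50/3 ≈ 1651.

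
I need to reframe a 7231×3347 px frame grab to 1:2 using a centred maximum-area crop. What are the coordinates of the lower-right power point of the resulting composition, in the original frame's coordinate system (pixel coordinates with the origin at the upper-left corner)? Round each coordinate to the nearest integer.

7231/3347 > 1/2, so the 1:2 crop keeps the full height 3347 and trims width to 3347 × 1/2 = 1673.50 px.
Left offset = (7231 − 1673.50)/2 = 2778.75 px; top offset = 0.
Lower-right is two-thirds across and two-thirds down within the crop:
x = 2778.75 + 2 × 1673.50/3 ≈ 3894; y = 0.00 + 2 × 3347.00/3 ≈ 2231.

(3894, 2231)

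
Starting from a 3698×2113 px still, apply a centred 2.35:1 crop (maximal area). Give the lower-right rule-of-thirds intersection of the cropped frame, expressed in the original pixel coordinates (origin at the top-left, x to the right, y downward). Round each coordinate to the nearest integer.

3698/2113 < 2.35/1, so the 2.35:1 crop keeps the full width 3698 and trims height to 3698 × 1/2.35 = 1573.62 px.
Top offset = (2113 − 1573.62)/2 = 269.69 px; left offset = 0.
Lower-right is two-thirds across and two-thirds down within the crop:
x = 0.00 + 2 × 3698.00/3 ≈ 2465; y = 269.69 + 2 × 1573.62/3 ≈ 1319.

x = 2465 px, y = 1319 px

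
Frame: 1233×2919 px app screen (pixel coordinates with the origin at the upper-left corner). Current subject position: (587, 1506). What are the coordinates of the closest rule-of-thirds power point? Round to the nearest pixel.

Third lines: x ∈ {411, 822}, y ∈ {973, 1946}.
587 is closer to x = 411; 1506 is closer to y = 1946.
So the nearest intersection is the lower-left power point.

x = 411 px, y = 1946 px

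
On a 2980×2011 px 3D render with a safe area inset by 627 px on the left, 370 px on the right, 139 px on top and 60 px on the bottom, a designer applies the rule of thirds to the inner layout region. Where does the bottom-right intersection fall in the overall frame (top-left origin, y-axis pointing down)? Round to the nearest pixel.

(1949, 1347)

Content width = 2980 − 627 − 370 = 1983 px; content height = 2011 − 139 − 60 = 1812 px.
Bottom-right is two-thirds across and two-thirds down within the inner layout region.
x = 627 + 2 × 1983/3 = 627 + 1322.00 ≈ 1949
y = 139 + 2 × 1812/3 = 139 + 1208.00 ≈ 1347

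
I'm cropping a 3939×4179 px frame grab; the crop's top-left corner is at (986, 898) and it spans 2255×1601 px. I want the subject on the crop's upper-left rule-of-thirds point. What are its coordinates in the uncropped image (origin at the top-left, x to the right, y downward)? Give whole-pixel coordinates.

(1738, 1432)

One third of the crop width 2255 is 751.67 px.
One third of the crop height 1601 is 533.67 px.
The upper-left point is one-third across and one-third down within the crop:
x = 986 + 1 × 751.67 ≈ 1738; y = 898 + 1 × 533.67 ≈ 1432.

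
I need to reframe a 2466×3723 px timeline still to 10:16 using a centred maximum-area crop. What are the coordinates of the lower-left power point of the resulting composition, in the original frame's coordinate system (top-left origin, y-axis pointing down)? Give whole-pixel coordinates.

2466/3723 > 10/16, so the 10:16 crop keeps the full height 3723 and trims width to 3723 × 10/16 = 2326.88 px.
Left offset = (2466 − 2326.88)/2 = 69.56 px; top offset = 0.
Lower-left is one-third across and two-thirds down within the crop:
x = 69.56 + 1 × 2326.88/3 ≈ 845; y = 0.00 + 2 × 3723.00/3 ≈ 2482.

(845, 2482)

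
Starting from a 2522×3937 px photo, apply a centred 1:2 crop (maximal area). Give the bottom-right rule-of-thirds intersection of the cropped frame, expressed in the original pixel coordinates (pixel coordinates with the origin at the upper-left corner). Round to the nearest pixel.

2522/3937 > 1/2, so the 1:2 crop keeps the full height 3937 and trims width to 3937 × 1/2 = 1968.50 px.
Left offset = (2522 − 1968.50)/2 = 276.75 px; top offset = 0.
Bottom-right is two-thirds across and two-thirds down within the crop:
x = 276.75 + 2 × 1968.50/3 ≈ 1589; y = 0.00 + 2 × 3937.00/3 ≈ 2625.

x = 1589 px, y = 2625 px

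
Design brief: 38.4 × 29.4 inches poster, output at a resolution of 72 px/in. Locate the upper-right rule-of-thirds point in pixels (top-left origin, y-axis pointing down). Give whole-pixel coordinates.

In pixels the canvas is 38.4 × 72 = 2764.8 wide and 29.4 × 72 = 2116.8 tall.
The upper-right point is two-thirds across and one-third down:
x = 2 × 2764.8/3 ≈ 1843; y = 1 × 2116.8/3 ≈ 706.

x = 1843 px, y = 706 px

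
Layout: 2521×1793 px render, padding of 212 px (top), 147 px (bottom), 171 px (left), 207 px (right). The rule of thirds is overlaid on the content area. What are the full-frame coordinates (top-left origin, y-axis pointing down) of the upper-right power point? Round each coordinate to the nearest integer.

Content width = 2521 − 171 − 207 = 2143 px; content height = 1793 − 212 − 147 = 1434 px.
Upper-right is two-thirds across and one-third down within the content area.
x = 171 + 2 × 2143/3 = 171 + 1428.67 ≈ 1600
y = 212 + 1 × 1434/3 = 212 + 478.00 ≈ 690

x = 1600 px, y = 690 px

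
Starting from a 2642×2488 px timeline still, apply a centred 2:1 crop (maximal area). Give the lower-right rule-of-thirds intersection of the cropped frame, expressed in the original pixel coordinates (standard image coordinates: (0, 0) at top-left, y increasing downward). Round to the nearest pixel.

(1761, 1464)

2642/2488 < 2/1, so the 2:1 crop keeps the full width 2642 and trims height to 2642 × 1/2 = 1321.00 px.
Top offset = (2488 − 1321.00)/2 = 583.50 px; left offset = 0.
Lower-right is two-thirds across and two-thirds down within the crop:
x = 0.00 + 2 × 2642.00/3 ≈ 1761; y = 583.50 + 2 × 1321.00/3 ≈ 1464.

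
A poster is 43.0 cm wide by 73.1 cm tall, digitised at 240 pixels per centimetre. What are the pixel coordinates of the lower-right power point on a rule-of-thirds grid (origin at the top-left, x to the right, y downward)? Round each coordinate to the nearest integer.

(6880, 11696)

In pixels the canvas is 43.0 × 240 = 10320 wide and 73.1 × 240 = 17544 tall.
The lower-right point is two-thirds across and two-thirds down:
x = 2 × 10320/3 ≈ 6880; y = 2 × 17544/3 ≈ 11696.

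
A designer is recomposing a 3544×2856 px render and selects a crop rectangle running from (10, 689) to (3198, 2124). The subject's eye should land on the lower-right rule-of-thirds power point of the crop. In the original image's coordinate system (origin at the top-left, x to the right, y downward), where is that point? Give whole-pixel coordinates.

x = 2135 px, y = 1646 px

Crop width = 3198 − 10 = 3188 px; one third is 1062.67 px.
Crop height = 2124 − 689 = 1435 px; one third is 478.33 px.
The lower-right point is two-thirds across and two-thirds down within the crop:
x = 10 + 2 × 1062.67 ≈ 2135; y = 689 + 2 × 478.33 ≈ 1646.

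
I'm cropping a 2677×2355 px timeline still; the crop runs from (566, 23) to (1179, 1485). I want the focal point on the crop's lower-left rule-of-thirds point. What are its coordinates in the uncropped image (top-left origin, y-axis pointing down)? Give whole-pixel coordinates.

Crop width = 1179 − 566 = 613 px; one third is 204.33 px.
Crop height = 1485 − 23 = 1462 px; one third is 487.33 px.
The lower-left point is one-third across and two-thirds down within the crop:
x = 566 + 1 × 204.33 ≈ 770; y = 23 + 2 × 487.33 ≈ 998.

(770, 998)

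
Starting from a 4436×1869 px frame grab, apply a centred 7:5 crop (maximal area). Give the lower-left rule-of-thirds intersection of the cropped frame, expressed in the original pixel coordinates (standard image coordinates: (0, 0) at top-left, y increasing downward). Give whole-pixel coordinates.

x = 1782 px, y = 1246 px

4436/1869 > 7/5, so the 7:5 crop keeps the full height 1869 and trims width to 1869 × 7/5 = 2616.60 px.
Left offset = (4436 − 2616.60)/2 = 909.70 px; top offset = 0.
Lower-left is one-third across and two-thirds down within the crop:
x = 909.70 + 1 × 2616.60/3 ≈ 1782; y = 0.00 + 2 × 1869.00/3 ≈ 1246.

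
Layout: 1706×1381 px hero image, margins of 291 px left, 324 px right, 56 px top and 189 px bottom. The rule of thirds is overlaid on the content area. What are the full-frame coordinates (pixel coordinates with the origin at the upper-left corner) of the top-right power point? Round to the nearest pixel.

Content width = 1706 − 291 − 324 = 1091 px; content height = 1381 − 56 − 189 = 1136 px.
Top-right is two-thirds across and one-third down within the content area.
x = 291 + 2 × 1091/3 = 291 + 727.33 ≈ 1018
y = 56 + 1 × 1136/3 = 56 + 378.67 ≈ 435

x = 1018 px, y = 435 px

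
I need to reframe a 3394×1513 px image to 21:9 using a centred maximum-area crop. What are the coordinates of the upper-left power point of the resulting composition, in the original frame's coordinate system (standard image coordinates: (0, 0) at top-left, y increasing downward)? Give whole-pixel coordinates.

3394/1513 < 21/9, so the 21:9 crop keeps the full width 3394 and trims height to 3394 × 9/21 = 1454.57 px.
Top offset = (1513 − 1454.57)/2 = 29.21 px; left offset = 0.
Upper-left is one-third across and one-third down within the crop:
x = 0.00 + 1 × 3394.00/3 ≈ 1131; y = 29.21 + 1 × 1454.57/3 ≈ 514.

(1131, 514)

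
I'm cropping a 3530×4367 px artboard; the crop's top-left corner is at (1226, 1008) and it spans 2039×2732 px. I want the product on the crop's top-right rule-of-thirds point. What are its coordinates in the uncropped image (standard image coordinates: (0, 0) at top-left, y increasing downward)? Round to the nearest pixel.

One third of the crop width 2039 is 679.67 px.
One third of the crop height 2732 is 910.67 px.
The top-right point is two-thirds across and one-third down within the crop:
x = 1226 + 2 × 679.67 ≈ 2585; y = 1008 + 1 × 910.67 ≈ 1919.

(2585, 1919)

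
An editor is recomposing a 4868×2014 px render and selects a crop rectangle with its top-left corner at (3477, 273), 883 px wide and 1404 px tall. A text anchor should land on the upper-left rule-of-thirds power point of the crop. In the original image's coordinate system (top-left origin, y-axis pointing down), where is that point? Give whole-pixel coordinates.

One third of the crop width 883 is 294.33 px.
One third of the crop height 1404 is 468.00 px.
The upper-left point is one-third across and one-third down within the crop:
x = 3477 + 1 × 294.33 ≈ 3771; y = 273 + 1 × 468.00 ≈ 741.

x = 3771 px, y = 741 px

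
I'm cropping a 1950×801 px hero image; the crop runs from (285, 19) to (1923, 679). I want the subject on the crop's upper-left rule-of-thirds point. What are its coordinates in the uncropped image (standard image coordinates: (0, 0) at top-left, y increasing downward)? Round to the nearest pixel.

Crop width = 1923 − 285 = 1638 px; one third is 546.00 px.
Crop height = 679 − 19 = 660 px; one third is 220.00 px.
The upper-left point is one-third across and one-third down within the crop:
x = 285 + 1 × 546.00 ≈ 831; y = 19 + 1 × 220.00 ≈ 239.

x = 831 px, y = 239 px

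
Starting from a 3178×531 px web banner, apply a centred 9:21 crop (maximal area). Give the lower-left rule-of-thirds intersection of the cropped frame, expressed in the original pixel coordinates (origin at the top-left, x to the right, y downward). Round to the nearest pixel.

3178/531 > 9/21, so the 9:21 crop keeps the full height 531 and trims width to 531 × 9/21 = 227.57 px.
Left offset = (3178 − 227.57)/2 = 1475.21 px; top offset = 0.
Lower-left is one-third across and two-thirds down within the crop:
x = 1475.21 + 1 × 227.57/3 ≈ 1551; y = 0.00 + 2 × 531.00/3 ≈ 354.

(1551, 354)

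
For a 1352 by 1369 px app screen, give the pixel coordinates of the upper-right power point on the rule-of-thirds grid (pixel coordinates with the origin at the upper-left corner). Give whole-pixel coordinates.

The upper-right point sits two-thirds of the way across and one-third of the way down.
x = 2 × 1352/3 ≈ 901; y = 1 × 1369/3 ≈ 456.

(901, 456)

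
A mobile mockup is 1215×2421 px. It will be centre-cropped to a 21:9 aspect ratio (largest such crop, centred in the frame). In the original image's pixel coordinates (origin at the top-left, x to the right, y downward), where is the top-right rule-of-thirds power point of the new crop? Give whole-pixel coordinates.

(810, 1124)

1215/2421 < 21/9, so the 21:9 crop keeps the full width 1215 and trims height to 1215 × 9/21 = 520.71 px.
Top offset = (2421 − 520.71)/2 = 950.14 px; left offset = 0.
Top-right is two-thirds across and one-third down within the crop:
x = 0.00 + 2 × 1215.00/3 ≈ 810; y = 950.14 + 1 × 520.71/3 ≈ 1124.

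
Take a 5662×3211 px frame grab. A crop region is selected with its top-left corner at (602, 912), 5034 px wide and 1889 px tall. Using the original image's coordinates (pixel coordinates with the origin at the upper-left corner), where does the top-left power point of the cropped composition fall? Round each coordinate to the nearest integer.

One third of the crop width 5034 is 1678.00 px.
One third of the crop height 1889 is 629.67 px.
The top-left point is one-third across and one-third down within the crop:
x = 602 + 1 × 1678.00 ≈ 2280; y = 912 + 1 × 629.67 ≈ 1542.

x = 2280 px, y = 1542 px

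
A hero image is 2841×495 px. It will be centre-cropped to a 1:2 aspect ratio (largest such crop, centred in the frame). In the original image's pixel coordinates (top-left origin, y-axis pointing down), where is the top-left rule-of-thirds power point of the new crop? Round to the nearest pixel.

2841/495 > 1/2, so the 1:2 crop keeps the full height 495 and trims width to 495 × 1/2 = 247.50 px.
Left offset = (2841 − 247.50)/2 = 1296.75 px; top offset = 0.
Top-left is one-third across and one-third down within the crop:
x = 1296.75 + 1 × 247.50/3 ≈ 1379; y = 0.00 + 1 × 495.00/3 ≈ 165.

(1379, 165)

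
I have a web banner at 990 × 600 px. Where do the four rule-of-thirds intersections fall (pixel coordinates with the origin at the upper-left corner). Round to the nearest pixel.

(330, 200), (660, 200), (330, 400), (660, 400)

One third of 990 is 330; one third of 600 is 200.
Vertical third lines at x = 330 and x = 660; horizontal third lines at y = 200 and y = 400.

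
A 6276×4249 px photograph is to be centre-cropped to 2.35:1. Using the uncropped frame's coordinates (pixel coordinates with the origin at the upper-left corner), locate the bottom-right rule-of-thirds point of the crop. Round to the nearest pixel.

6276/4249 < 2.35/1, so the 2.35:1 crop keeps the full width 6276 and trims height to 6276 × 1/2.35 = 2670.64 px.
Top offset = (4249 − 2670.64)/2 = 789.18 px; left offset = 0.
Bottom-right is two-thirds across and two-thirds down within the crop:
x = 0.00 + 2 × 6276.00/3 ≈ 4184; y = 789.18 + 2 × 2670.64/3 ≈ 2570.

(4184, 2570)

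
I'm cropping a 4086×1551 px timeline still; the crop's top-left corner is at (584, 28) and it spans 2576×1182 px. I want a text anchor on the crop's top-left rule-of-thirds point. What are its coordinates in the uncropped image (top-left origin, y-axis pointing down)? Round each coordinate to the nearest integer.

(1443, 422)

One third of the crop width 2576 is 858.67 px.
One third of the crop height 1182 is 394.00 px.
The top-left point is one-third across and one-third down within the crop:
x = 584 + 1 × 858.67 ≈ 1443; y = 28 + 1 × 394.00 ≈ 422.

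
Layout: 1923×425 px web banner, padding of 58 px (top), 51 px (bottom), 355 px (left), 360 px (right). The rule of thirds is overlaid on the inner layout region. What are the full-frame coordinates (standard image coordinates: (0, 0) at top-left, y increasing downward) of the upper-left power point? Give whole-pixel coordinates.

x = 758 px, y = 163 px

Content width = 1923 − 355 − 360 = 1208 px; content height = 425 − 58 − 51 = 316 px.
Upper-left is one-third across and one-third down within the inner layout region.
x = 355 + 1 × 1208/3 = 355 + 402.67 ≈ 758
y = 58 + 1 × 316/3 = 58 + 105.33 ≈ 163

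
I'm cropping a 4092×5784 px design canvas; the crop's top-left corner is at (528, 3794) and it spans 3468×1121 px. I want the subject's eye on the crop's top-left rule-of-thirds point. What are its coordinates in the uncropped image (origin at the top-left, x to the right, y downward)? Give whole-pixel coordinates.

One third of the crop width 3468 is 1156.00 px.
One third of the crop height 1121 is 373.67 px.
The top-left point is one-third across and one-third down within the crop:
x = 528 + 1 × 1156.00 ≈ 1684; y = 3794 + 1 × 373.67 ≈ 4168.

x = 1684 px, y = 4168 px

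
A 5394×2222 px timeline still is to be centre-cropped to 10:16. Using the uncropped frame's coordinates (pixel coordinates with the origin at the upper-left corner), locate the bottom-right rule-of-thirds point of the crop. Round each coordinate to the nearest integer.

5394/2222 > 10/16, so the 10:16 crop keeps the full height 2222 and trims width to 2222 × 10/16 = 1388.75 px.
Left offset = (5394 − 1388.75)/2 = 2002.62 px; top offset = 0.
Bottom-right is two-thirds across and two-thirds down within the crop:
x = 2002.62 + 2 × 1388.75/3 ≈ 2928; y = 0.00 + 2 × 2222.00/3 ≈ 1481.

(2928, 1481)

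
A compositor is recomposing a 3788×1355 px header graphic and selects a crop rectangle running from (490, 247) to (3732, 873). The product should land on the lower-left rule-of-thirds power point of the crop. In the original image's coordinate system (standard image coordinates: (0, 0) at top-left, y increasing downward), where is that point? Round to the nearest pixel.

(1571, 664)

Crop width = 3732 − 490 = 3242 px; one third is 1080.67 px.
Crop height = 873 − 247 = 626 px; one third is 208.67 px.
The lower-left point is one-third across and two-thirds down within the crop:
x = 490 + 1 × 1080.67 ≈ 1571; y = 247 + 2 × 208.67 ≈ 664.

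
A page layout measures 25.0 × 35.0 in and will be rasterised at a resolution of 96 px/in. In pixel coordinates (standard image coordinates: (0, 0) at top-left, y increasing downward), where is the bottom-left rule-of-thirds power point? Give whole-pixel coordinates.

In pixels the canvas is 25.0 × 96 = 2400 wide and 35.0 × 96 = 3360 tall.
The bottom-left point is one-third across and two-thirds down:
x = 1 × 2400/3 ≈ 800; y = 2 × 3360/3 ≈ 2240.

x = 800 px, y = 2240 px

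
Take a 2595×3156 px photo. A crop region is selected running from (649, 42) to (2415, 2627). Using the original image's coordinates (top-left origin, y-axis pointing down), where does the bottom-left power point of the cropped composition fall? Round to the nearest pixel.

x = 1238 px, y = 1765 px

Crop width = 2415 − 649 = 1766 px; one third is 588.67 px.
Crop height = 2627 − 42 = 2585 px; one third is 861.67 px.
The bottom-left point is one-third across and two-thirds down within the crop:
x = 649 + 1 × 588.67 ≈ 1238; y = 42 + 2 × 861.67 ≈ 1765.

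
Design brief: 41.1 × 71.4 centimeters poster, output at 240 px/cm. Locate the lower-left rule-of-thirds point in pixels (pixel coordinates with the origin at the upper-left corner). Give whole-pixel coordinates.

(3288, 11424)

In pixels the canvas is 41.1 × 240 = 9864 wide and 71.4 × 240 = 17136 tall.
The lower-left point is one-third across and two-thirds down:
x = 1 × 9864/3 ≈ 3288; y = 2 × 17136/3 ≈ 11424.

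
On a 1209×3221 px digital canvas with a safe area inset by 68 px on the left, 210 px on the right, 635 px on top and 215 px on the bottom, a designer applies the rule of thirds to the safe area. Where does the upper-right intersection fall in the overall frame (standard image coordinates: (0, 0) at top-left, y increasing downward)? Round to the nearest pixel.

Content width = 1209 − 68 − 210 = 931 px; content height = 3221 − 635 − 215 = 2371 px.
Upper-right is two-thirds across and one-third down within the safe area.
x = 68 + 2 × 931/3 = 68 + 620.67 ≈ 689
y = 635 + 1 × 2371/3 = 635 + 790.33 ≈ 1425

x = 689 px, y = 1425 px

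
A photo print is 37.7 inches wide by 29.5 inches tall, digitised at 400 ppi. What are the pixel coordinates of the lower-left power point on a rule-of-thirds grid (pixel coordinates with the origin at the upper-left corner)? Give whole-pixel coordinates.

(5027, 7867)

In pixels the canvas is 37.7 × 400 = 15080 wide and 29.5 × 400 = 11800 tall.
The lower-left point is one-third across and two-thirds down:
x = 1 × 15080/3 ≈ 5027; y = 2 × 11800/3 ≈ 7867.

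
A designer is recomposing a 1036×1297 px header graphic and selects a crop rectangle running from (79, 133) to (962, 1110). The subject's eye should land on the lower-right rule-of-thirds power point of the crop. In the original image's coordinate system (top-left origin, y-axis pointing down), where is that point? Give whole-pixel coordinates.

x = 668 px, y = 784 px

Crop width = 962 − 79 = 883 px; one third is 294.33 px.
Crop height = 1110 − 133 = 977 px; one third is 325.67 px.
The lower-right point is two-thirds across and two-thirds down within the crop:
x = 79 + 2 × 294.33 ≈ 668; y = 133 + 2 × 325.67 ≈ 784.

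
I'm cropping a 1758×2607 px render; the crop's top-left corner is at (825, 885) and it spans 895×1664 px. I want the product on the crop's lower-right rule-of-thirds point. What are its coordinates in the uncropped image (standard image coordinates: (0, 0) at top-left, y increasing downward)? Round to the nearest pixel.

(1422, 1994)

One third of the crop width 895 is 298.33 px.
One third of the crop height 1664 is 554.67 px.
The lower-right point is two-thirds across and two-thirds down within the crop:
x = 825 + 2 × 298.33 ≈ 1422; y = 885 + 2 × 554.67 ≈ 1994.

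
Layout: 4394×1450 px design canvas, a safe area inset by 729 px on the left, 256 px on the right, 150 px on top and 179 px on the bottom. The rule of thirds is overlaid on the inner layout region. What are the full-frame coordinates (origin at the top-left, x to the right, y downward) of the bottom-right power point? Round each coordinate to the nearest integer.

(3002, 897)

Content width = 4394 − 729 − 256 = 3409 px; content height = 1450 − 150 − 179 = 1121 px.
Bottom-right is two-thirds across and two-thirds down within the inner layout region.
x = 729 + 2 × 3409/3 = 729 + 2272.67 ≈ 3002
y = 150 + 2 × 1121/3 = 150 + 747.33 ≈ 897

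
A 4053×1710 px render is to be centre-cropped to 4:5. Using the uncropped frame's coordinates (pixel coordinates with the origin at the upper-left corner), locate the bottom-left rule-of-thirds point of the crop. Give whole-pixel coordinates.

4053/1710 > 4/5, so the 4:5 crop keeps the full height 1710 and trims width to 1710 × 4/5 = 1368.00 px.
Left offset = (4053 − 1368.00)/2 = 1342.50 px; top offset = 0.
Bottom-left is one-third across and two-thirds down within the crop:
x = 1342.50 + 1 × 1368.00/3 ≈ 1799; y = 0.00 + 2 × 1710.00/3 ≈ 1140.

(1799, 1140)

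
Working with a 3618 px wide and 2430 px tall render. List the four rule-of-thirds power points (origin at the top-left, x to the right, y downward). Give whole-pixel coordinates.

(1206, 810), (2412, 810), (1206, 1620), (2412, 1620)

One third of 3618 is 1206; one third of 2430 is 810.
Vertical third lines at x = 1206 and x = 2412; horizontal third lines at y = 810 and y = 1620.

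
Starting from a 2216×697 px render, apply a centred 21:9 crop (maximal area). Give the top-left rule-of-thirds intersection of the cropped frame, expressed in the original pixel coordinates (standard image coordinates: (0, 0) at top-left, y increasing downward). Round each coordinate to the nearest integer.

x = 837 px, y = 232 px

2216/697 > 21/9, so the 21:9 crop keeps the full height 697 and trims width to 697 × 21/9 = 1626.33 px.
Left offset = (2216 − 1626.33)/2 = 294.83 px; top offset = 0.
Top-left is one-third across and one-third down within the crop:
x = 294.83 + 1 × 1626.33/3 ≈ 837; y = 0.00 + 1 × 697.00/3 ≈ 232.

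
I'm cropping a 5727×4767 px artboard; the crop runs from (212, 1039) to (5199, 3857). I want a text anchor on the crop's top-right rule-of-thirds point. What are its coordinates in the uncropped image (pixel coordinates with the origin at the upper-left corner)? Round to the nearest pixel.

Crop width = 5199 − 212 = 4987 px; one third is 1662.33 px.
Crop height = 3857 − 1039 = 2818 px; one third is 939.33 px.
The top-right point is two-thirds across and one-third down within the crop:
x = 212 + 2 × 1662.33 ≈ 3537; y = 1039 + 1 × 939.33 ≈ 1978.

(3537, 1978)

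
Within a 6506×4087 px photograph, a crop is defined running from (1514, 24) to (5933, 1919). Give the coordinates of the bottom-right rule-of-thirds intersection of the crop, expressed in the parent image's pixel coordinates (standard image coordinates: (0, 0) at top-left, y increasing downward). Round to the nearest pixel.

Crop width = 5933 − 1514 = 4419 px; one third is 1473.00 px.
Crop height = 1919 − 24 = 1895 px; one third is 631.67 px.
The bottom-right point is two-thirds across and two-thirds down within the crop:
x = 1514 + 2 × 1473.00 ≈ 4460; y = 24 + 2 × 631.67 ≈ 1287.

(4460, 1287)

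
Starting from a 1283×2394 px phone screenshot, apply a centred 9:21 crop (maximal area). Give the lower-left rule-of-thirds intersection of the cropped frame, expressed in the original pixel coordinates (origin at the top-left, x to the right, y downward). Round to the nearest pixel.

(471, 1596)

1283/2394 > 9/21, so the 9:21 crop keeps the full height 2394 and trims width to 2394 × 9/21 = 1026.00 px.
Left offset = (1283 − 1026.00)/2 = 128.50 px; top offset = 0.
Lower-left is one-third across and two-thirds down within the crop:
x = 128.50 + 1 × 1026.00/3 ≈ 471; y = 0.00 + 2 × 2394.00/3 ≈ 1596.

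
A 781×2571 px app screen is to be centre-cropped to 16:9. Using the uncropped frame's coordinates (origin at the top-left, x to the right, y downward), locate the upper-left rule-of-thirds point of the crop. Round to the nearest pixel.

781/2571 < 16/9, so the 16:9 crop keeps the full width 781 and trims height to 781 × 9/16 = 439.31 px.
Top offset = (2571 − 439.31)/2 = 1065.84 px; left offset = 0.
Upper-left is one-third across and one-third down within the crop:
x = 0.00 + 1 × 781.00/3 ≈ 260; y = 1065.84 + 1 × 439.31/3 ≈ 1212.

x = 260 px, y = 1212 px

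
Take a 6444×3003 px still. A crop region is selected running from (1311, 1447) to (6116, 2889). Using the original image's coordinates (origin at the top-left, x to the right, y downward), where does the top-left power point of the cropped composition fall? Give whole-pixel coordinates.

(2913, 1928)

Crop width = 6116 − 1311 = 4805 px; one third is 1601.67 px.
Crop height = 2889 − 1447 = 1442 px; one third is 480.67 px.
The top-left point is one-third across and one-third down within the crop:
x = 1311 + 1 × 1601.67 ≈ 2913; y = 1447 + 1 × 480.67 ≈ 1928.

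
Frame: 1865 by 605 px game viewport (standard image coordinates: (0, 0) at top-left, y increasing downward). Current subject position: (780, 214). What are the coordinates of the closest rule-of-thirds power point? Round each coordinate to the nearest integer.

Third lines: x ∈ {622, 1243}, y ∈ {202, 403}.
780 is closer to x = 622; 214 is closer to y = 202.
So the nearest intersection is the upper-left power point.

x = 622 px, y = 202 px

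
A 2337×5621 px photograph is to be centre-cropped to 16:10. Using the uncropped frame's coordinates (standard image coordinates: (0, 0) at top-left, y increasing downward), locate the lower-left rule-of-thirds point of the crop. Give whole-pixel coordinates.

2337/5621 < 16/10, so the 16:10 crop keeps the full width 2337 and trims height to 2337 × 10/16 = 1460.62 px.
Top offset = (5621 − 1460.62)/2 = 2080.19 px; left offset = 0.
Lower-left is one-third across and two-thirds down within the crop:
x = 0.00 + 1 × 2337.00/3 ≈ 779; y = 2080.19 + 2 × 1460.62/3 ≈ 3054.

(779, 3054)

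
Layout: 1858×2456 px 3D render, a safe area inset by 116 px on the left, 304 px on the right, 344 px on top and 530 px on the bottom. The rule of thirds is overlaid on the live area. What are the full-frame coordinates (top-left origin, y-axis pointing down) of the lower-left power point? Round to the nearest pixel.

(595, 1399)

Content width = 1858 − 116 − 304 = 1438 px; content height = 2456 − 344 − 530 = 1582 px.
Lower-left is one-third across and two-thirds down within the live area.
x = 116 + 1 × 1438/3 = 116 + 479.33 ≈ 595
y = 344 + 2 × 1582/3 = 344 + 1054.67 ≈ 1399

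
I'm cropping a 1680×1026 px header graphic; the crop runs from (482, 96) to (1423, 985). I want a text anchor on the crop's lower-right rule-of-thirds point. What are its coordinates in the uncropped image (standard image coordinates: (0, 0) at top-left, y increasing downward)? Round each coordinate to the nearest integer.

Crop width = 1423 − 482 = 941 px; one third is 313.67 px.
Crop height = 985 − 96 = 889 px; one third is 296.33 px.
The lower-right point is two-thirds across and two-thirds down within the crop:
x = 482 + 2 × 313.67 ≈ 1109; y = 96 + 2 × 296.33 ≈ 689.

x = 1109 px, y = 689 px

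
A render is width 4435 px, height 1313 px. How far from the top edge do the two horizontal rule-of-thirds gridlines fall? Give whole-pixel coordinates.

438 px and 875 px

1313 / 3 = 437.67, so the horizontal lines sit at one and two thirds of 1313.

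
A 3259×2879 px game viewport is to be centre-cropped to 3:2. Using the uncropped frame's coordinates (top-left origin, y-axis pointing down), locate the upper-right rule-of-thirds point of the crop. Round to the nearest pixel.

3259/2879 < 3/2, so the 3:2 crop keeps the full width 3259 and trims height to 3259 × 2/3 = 2172.67 px.
Top offset = (2879 − 2172.67)/2 = 353.17 px; left offset = 0.
Upper-right is two-thirds across and one-third down within the crop:
x = 0.00 + 2 × 3259.00/3 ≈ 2173; y = 353.17 + 1 × 2172.67/3 ≈ 1077.

x = 2173 px, y = 1077 px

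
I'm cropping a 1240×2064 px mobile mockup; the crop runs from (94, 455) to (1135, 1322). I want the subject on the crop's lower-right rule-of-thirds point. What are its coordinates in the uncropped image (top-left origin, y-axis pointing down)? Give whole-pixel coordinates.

Crop width = 1135 − 94 = 1041 px; one third is 347.00 px.
Crop height = 1322 − 455 = 867 px; one third is 289.00 px.
The lower-right point is two-thirds across and two-thirds down within the crop:
x = 94 + 2 × 347.00 ≈ 788; y = 455 + 2 × 289.00 ≈ 1033.

x = 788 px, y = 1033 px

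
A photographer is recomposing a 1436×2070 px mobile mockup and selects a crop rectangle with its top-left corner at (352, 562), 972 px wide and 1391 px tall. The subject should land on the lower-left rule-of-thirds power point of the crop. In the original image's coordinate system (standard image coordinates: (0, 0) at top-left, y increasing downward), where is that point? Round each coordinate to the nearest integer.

(676, 1489)

One third of the crop width 972 is 324.00 px.
One third of the crop height 1391 is 463.67 px.
The lower-left point is one-third across and two-thirds down within the crop:
x = 352 + 1 × 324.00 ≈ 676; y = 562 + 2 × 463.67 ≈ 1489.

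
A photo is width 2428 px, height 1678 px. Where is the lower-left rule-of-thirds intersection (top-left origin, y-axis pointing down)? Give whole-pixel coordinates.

The lower-left point sits one-third of the way across and two-thirds of the way down.
x = 1 × 2428/3 ≈ 809; y = 2 × 1678/3 ≈ 1119.

x = 809 px, y = 1119 px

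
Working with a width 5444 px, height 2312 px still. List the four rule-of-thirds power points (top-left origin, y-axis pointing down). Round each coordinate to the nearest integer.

(1815, 771), (3629, 771), (1815, 1541), (3629, 1541)

One third of 5444 is 1814.67; one third of 2312 is 770.67.
Vertical third lines at x = 1815 and x = 3629; horizontal third lines at y = 771 and y = 1541.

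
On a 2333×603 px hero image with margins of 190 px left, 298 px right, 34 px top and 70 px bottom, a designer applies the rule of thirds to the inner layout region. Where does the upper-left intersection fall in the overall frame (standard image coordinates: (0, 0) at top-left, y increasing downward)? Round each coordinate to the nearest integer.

(805, 200)

Content width = 2333 − 190 − 298 = 1845 px; content height = 603 − 34 − 70 = 499 px.
Upper-left is one-third across and one-third down within the inner layout region.
x = 190 + 1 × 1845/3 = 190 + 615.00 ≈ 805
y = 34 + 1 × 499/3 = 34 + 166.33 ≈ 200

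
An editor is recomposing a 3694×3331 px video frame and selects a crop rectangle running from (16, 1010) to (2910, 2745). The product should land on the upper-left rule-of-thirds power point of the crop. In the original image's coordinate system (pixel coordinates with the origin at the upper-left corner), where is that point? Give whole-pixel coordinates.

Crop width = 2910 − 16 = 2894 px; one third is 964.67 px.
Crop height = 2745 − 1010 = 1735 px; one third is 578.33 px.
The upper-left point is one-third across and one-third down within the crop:
x = 16 + 1 × 964.67 ≈ 981; y = 1010 + 1 × 578.33 ≈ 1588.

(981, 1588)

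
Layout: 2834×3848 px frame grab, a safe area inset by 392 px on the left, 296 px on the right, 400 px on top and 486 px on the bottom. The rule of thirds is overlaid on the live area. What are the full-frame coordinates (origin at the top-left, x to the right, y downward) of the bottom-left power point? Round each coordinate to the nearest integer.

x = 1107 px, y = 2375 px

Content width = 2834 − 392 − 296 = 2146 px; content height = 3848 − 400 − 486 = 2962 px.
Bottom-left is one-third across and two-thirds down within the live area.
x = 392 + 1 × 2146/3 = 392 + 715.33 ≈ 1107
y = 400 + 2 × 2962/3 = 400 + 1974.67 ≈ 2375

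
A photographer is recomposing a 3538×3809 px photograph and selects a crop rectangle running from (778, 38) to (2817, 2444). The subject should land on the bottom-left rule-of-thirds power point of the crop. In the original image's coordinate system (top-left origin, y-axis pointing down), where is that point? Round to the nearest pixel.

x = 1458 px, y = 1642 px

Crop width = 2817 − 778 = 2039 px; one third is 679.67 px.
Crop height = 2444 − 38 = 2406 px; one third is 802.00 px.
The bottom-left point is one-third across and two-thirds down within the crop:
x = 778 + 1 × 679.67 ≈ 1458; y = 38 + 2 × 802.00 ≈ 1642.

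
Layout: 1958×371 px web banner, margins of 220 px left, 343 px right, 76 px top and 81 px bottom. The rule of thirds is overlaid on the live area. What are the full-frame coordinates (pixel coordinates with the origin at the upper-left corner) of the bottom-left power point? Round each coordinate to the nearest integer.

Content width = 1958 − 220 − 343 = 1395 px; content height = 371 − 76 − 81 = 214 px.
Bottom-left is one-third across and two-thirds down within the live area.
x = 220 + 1 × 1395/3 = 220 + 465.00 ≈ 685
y = 76 + 2 × 214/3 = 76 + 142.67 ≈ 219

(685, 219)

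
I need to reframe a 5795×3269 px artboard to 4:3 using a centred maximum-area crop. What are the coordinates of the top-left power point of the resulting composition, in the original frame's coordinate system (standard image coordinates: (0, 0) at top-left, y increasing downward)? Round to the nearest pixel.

5795/3269 > 4/3, so the 4:3 crop keeps the full height 3269 and trims width to 3269 × 4/3 = 4358.67 px.
Left offset = (5795 − 4358.67)/2 = 718.17 px; top offset = 0.
Top-left is one-third across and one-third down within the crop:
x = 718.17 + 1 × 4358.67/3 ≈ 2171; y = 0.00 + 1 × 3269.00/3 ≈ 1090.

(2171, 1090)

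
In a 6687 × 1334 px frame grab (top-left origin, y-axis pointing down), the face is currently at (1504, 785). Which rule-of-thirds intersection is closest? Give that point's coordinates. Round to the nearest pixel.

Third lines: x ∈ {2229, 4458}, y ∈ {445, 889}.
1504 is closer to x = 2229; 785 is closer to y = 889.
So the nearest intersection is the lower-left power point.

x = 2229 px, y = 889 px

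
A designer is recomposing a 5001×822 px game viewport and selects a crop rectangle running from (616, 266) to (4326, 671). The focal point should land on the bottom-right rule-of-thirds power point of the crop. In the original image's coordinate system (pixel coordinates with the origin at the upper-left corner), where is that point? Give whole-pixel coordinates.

Crop width = 4326 − 616 = 3710 px; one third is 1236.67 px.
Crop height = 671 − 266 = 405 px; one third is 135.00 px.
The bottom-right point is two-thirds across and two-thirds down within the crop:
x = 616 + 2 × 1236.67 ≈ 3089; y = 266 + 2 × 135.00 ≈ 536.

x = 3089 px, y = 536 px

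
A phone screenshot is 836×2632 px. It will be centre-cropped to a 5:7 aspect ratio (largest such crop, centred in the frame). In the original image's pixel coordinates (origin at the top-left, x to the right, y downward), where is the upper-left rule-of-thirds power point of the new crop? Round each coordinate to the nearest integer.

836/2632 < 5/7, so the 5:7 crop keeps the full width 836 and trims height to 836 × 7/5 = 1170.40 px.
Top offset = (2632 − 1170.40)/2 = 730.80 px; left offset = 0.
Upper-left is one-third across and one-third down within the crop:
x = 0.00 + 1 × 836.00/3 ≈ 279; y = 730.80 + 1 × 1170.40/3 ≈ 1121.

x = 279 px, y = 1121 px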